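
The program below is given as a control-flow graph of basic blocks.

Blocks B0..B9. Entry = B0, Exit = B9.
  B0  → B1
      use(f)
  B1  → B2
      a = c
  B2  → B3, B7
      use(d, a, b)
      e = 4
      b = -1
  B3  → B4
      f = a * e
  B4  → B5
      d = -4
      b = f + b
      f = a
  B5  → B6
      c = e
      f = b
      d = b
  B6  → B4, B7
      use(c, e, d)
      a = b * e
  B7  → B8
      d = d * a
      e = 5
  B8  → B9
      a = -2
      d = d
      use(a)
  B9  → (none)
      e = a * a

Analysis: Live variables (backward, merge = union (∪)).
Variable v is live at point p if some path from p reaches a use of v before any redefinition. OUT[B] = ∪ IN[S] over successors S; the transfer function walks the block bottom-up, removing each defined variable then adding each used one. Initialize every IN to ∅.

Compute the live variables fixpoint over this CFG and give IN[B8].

Fixpoint table:
  B0: | IN={b, c, d, f} | OUT={b, c, d}
  B1: | IN={b, c, d} | OUT={a, b, d}
  B2: | IN={a, b, d} | OUT={a, b, d, e}
  B3: | IN={a, b, e} | OUT={a, b, e, f}
  B4: | IN={a, b, e, f} | OUT={b, e}
  B5: | IN={b, e} | OUT={b, c, d, e, f}
  B6: | IN={b, c, d, e, f} | OUT={a, b, d, e, f}
  B7: | IN={a, d} | OUT={d}
  B8: | IN={d} | OUT={a}
  B9: | IN={a} | OUT={}

Merge at B8: OUT[B8] = IN[B9] = {a}
Applying B8's transfer function to that OUT value gives IN[B8] (row B8 above).

Answer: {d}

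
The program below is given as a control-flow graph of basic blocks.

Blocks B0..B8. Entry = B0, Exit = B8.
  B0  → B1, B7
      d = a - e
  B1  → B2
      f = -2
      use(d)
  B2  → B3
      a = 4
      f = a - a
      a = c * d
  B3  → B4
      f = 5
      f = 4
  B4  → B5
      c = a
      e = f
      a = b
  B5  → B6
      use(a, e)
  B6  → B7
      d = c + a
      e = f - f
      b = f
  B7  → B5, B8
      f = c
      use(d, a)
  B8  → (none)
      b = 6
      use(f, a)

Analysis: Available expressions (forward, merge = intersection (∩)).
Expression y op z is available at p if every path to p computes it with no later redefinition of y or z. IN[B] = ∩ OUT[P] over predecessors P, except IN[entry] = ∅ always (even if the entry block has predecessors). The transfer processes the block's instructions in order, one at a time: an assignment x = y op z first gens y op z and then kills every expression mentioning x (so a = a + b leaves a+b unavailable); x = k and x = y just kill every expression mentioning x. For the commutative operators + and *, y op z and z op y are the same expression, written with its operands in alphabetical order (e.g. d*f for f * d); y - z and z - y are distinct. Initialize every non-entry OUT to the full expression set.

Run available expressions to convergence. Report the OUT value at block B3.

Answer: {c*d}

Trace:
Per-block solution:
  B0:  IN={}  OUT={a-e}
  B1:  IN={a-e}  OUT={a-e}
  B2:  IN={a-e}  OUT={c*d}
  B3:  IN={c*d}  OUT={c*d}
  B4:  IN={c*d}  OUT={}
  B5:  IN={}  OUT={}
  B6:  IN={}  OUT={a+c, f-f}
  B7:  IN={}  OUT={}
  B8:  IN={}  OUT={}

Merge at B3: IN[B3] = OUT[B2] = {c*d}
Applying B3's transfer function to that IN value gives OUT[B3] (row B3 above).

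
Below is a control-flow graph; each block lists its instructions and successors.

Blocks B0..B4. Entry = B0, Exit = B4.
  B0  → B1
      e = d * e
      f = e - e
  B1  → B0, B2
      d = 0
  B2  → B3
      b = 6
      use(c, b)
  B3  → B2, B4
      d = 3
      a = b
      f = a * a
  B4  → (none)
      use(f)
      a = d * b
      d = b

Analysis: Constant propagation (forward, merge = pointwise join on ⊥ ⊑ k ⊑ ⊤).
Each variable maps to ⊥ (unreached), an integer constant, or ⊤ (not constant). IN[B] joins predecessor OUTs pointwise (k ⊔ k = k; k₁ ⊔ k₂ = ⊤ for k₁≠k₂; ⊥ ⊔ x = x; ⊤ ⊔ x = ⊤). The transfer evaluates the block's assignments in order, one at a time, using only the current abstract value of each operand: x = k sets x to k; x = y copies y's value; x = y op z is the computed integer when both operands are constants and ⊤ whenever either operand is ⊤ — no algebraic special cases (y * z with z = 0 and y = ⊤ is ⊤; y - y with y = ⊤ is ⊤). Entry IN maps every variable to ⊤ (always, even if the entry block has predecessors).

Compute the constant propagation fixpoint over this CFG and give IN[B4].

Answer: {a: 6, b: 6, c: ⊤, d: 3, e: ⊤, f: 36}

Working:
Converged values:
  B0:  IN=(all ⊤)  OUT=(all ⊤)
  B1:  IN=(all ⊤)  OUT={d:0; rest ⊤}
  B2:  IN=(all ⊤)  OUT={b:6; rest ⊤}
  B3:  IN={b:6; rest ⊤}  OUT={a:6, b:6, d:3, f:36; rest ⊤}
  B4:  IN={a:6, b:6, d:3, f:36; rest ⊤}  OUT={a:18, b:6, d:6, f:36; rest ⊤}

Merge at B4: IN[B4] = OUT[B3] = {a: 6, b: 6, c: ⊤, d: 3, e: ⊤, f: 36}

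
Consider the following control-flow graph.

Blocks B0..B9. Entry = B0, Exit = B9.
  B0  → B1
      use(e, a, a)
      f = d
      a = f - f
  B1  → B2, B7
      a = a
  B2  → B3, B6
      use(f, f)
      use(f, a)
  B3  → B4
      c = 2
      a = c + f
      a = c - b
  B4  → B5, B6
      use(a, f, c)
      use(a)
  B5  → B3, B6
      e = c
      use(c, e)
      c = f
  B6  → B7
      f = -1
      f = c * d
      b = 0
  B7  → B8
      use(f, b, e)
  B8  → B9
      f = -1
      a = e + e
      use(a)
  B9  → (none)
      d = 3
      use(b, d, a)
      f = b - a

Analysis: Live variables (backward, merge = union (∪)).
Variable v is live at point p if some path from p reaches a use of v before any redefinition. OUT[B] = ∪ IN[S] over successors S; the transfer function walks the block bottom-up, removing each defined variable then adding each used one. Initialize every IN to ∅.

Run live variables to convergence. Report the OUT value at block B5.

Answer: {b, c, d, e, f}

Trace:
Per-block solution:
  B0:  IN={a, b, c, d, e}  OUT={a, b, c, d, e, f}
  B1:  IN={a, b, c, d, e, f}  OUT={a, b, c, d, e, f}
  B2:  IN={a, b, c, d, e, f}  OUT={b, c, d, e, f}
  B3:  IN={b, d, e, f}  OUT={a, b, c, d, e, f}
  B4:  IN={a, b, c, d, e, f}  OUT={b, c, d, e, f}
  B5:  IN={b, c, d, f}  OUT={b, c, d, e, f}
  B6:  IN={c, d, e}  OUT={b, e, f}
  B7:  IN={b, e, f}  OUT={b, e}
  B8:  IN={b, e}  OUT={a, b}
  B9:  IN={a, b}  OUT={}

Merge at B5: OUT[B5] = IN[B3] ⊔ IN[B6] = {b, c, d, e, f}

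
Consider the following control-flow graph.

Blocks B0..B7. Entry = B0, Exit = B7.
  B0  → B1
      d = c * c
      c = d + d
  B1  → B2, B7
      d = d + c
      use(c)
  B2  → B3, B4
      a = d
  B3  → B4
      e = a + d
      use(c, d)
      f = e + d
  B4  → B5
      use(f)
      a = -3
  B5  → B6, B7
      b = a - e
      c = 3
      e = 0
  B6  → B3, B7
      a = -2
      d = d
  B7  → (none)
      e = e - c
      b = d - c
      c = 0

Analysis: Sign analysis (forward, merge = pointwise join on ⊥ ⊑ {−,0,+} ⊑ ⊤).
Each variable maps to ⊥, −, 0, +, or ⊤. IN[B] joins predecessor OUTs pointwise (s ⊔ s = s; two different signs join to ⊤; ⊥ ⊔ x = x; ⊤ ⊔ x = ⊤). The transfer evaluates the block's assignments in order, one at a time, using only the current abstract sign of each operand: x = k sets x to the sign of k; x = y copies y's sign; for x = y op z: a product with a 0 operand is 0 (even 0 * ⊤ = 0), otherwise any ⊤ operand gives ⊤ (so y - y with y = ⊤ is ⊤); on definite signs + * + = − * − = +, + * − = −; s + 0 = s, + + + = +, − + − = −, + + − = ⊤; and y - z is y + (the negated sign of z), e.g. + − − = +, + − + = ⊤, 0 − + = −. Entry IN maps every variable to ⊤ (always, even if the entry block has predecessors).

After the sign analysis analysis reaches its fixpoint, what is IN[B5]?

Per-block solution:
  B0: | IN=(all ⊤) | OUT=(all ⊤)
  B1: | IN=(all ⊤) | OUT=(all ⊤)
  B2: | IN=(all ⊤) | OUT=(all ⊤)
  B3: | IN=(all ⊤) | OUT=(all ⊤)
  B4: | IN=(all ⊤) | OUT={a:-; rest ⊤}
  B5: | IN={a:-; rest ⊤} | OUT={a:-, c:+, e:0; rest ⊤}
  B6: | IN={a:-, c:+, e:0; rest ⊤} | OUT={a:-, c:+, e:0; rest ⊤}
  B7: | IN=(all ⊤) | OUT={c:0; rest ⊤}

Merge at B5: IN[B5] = OUT[B4] = {a: -, b: ⊤, c: ⊤, d: ⊤, e: ⊤, f: ⊤}

Answer: {a: -, b: ⊤, c: ⊤, d: ⊤, e: ⊤, f: ⊤}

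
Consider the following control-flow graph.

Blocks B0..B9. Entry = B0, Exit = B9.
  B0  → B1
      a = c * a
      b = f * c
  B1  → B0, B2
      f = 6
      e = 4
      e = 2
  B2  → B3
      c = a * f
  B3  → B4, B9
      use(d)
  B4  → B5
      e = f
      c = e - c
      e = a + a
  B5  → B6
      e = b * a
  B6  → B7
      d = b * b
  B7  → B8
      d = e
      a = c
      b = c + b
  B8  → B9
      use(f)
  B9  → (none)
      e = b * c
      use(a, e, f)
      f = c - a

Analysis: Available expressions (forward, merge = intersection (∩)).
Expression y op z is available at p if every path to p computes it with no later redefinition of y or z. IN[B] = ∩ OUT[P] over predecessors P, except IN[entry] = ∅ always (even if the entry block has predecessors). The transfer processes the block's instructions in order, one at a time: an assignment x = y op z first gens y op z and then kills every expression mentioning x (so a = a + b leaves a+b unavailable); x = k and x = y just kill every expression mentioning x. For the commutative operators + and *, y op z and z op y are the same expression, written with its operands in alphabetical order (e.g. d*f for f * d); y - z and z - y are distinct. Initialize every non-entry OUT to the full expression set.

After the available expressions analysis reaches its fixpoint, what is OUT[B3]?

Answer: {a*f}

Derivation:
Fixpoint table:
  B0:   IN={}   OUT={c*f}
  B1:   IN={c*f}   OUT={}
  B2:   IN={}   OUT={a*f}
  B3:   IN={a*f}   OUT={a*f}
  B4:   IN={a*f}   OUT={a*f, a+a}
  B5:   IN={a*f, a+a}   OUT={a*b, a*f, a+a}
  B6:   IN={a*b, a*f, a+a}   OUT={a*b, a*f, a+a, b*b}
  B7:   IN={a*b, a*f, a+a, b*b}   OUT={}
  B8:   IN={}   OUT={}
  B9:   IN={}   OUT={b*c, c-a}

Merge at B3: IN[B3] = OUT[B2] = {a*f}
Applying B3's transfer function to that IN value gives OUT[B3] (row B3 above).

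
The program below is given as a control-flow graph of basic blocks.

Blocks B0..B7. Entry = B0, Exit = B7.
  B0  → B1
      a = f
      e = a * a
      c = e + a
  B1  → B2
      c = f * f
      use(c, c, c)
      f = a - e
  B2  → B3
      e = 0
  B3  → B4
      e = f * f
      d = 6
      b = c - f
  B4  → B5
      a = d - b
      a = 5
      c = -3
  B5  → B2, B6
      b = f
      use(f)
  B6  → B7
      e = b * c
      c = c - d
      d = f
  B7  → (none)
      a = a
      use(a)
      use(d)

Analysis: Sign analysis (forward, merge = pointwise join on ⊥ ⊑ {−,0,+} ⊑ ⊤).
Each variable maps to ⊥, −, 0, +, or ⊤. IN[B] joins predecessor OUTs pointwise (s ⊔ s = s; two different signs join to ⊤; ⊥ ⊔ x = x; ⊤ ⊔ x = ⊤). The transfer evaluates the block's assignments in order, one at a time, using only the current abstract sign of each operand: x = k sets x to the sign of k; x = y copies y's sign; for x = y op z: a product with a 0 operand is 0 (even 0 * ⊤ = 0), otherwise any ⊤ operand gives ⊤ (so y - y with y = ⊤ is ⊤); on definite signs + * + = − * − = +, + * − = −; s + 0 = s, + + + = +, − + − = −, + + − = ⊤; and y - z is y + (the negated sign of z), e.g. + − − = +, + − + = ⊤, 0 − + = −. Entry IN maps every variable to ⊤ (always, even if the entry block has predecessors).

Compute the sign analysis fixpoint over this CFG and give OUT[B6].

Answer: {a: +, b: ⊤, c: -, d: ⊤, e: ⊤, f: ⊤}

Working:
Fixpoint table:
  B0:   IN=(all ⊤)   OUT=(all ⊤)
  B1:   IN=(all ⊤)   OUT=(all ⊤)
  B2:   IN=(all ⊤)   OUT={e:0; rest ⊤}
  B3:   IN={e:0; rest ⊤}   OUT={d:+; rest ⊤}
  B4:   IN={d:+; rest ⊤}   OUT={a:+, c:-, d:+; rest ⊤}
  B5:   IN={a:+, c:-, d:+; rest ⊤}   OUT={a:+, c:-, d:+; rest ⊤}
  B6:   IN={a:+, c:-, d:+; rest ⊤}   OUT={a:+, c:-; rest ⊤}
  B7:   IN={a:+, c:-; rest ⊤}   OUT={a:+, c:-; rest ⊤}

Merge at B6: IN[B6] = OUT[B5] = {a: +, b: ⊤, c: -, d: +, e: ⊤, f: ⊤}
Applying B6's transfer function to that IN value gives OUT[B6] (row B6 above).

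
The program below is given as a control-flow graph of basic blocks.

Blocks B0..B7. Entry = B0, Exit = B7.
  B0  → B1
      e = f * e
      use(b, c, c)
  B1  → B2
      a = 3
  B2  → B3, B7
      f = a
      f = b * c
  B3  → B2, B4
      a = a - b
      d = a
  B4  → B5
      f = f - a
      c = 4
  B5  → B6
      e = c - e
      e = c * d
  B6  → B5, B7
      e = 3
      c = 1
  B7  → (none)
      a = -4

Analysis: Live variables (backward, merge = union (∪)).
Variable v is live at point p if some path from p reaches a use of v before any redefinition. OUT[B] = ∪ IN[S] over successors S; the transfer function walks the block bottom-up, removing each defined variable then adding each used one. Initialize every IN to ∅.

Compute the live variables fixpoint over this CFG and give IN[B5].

Answer: {c, d, e}

Derivation:
Per-block solution:
  B0:   IN={b, c, e, f}   OUT={b, c, e}
  B1:   IN={b, c, e}   OUT={a, b, c, e}
  B2:   IN={a, b, c, e}   OUT={a, b, c, e, f}
  B3:   IN={a, b, c, e, f}   OUT={a, b, c, d, e, f}
  B4:   IN={a, d, e, f}   OUT={c, d, e}
  B5:   IN={c, d, e}   OUT={d}
  B6:   IN={d}   OUT={c, d, e}
  B7:   IN={}   OUT={}

Merge at B5: OUT[B5] = IN[B6] = {d}
Applying B5's transfer function to that OUT value gives IN[B5] (row B5 above).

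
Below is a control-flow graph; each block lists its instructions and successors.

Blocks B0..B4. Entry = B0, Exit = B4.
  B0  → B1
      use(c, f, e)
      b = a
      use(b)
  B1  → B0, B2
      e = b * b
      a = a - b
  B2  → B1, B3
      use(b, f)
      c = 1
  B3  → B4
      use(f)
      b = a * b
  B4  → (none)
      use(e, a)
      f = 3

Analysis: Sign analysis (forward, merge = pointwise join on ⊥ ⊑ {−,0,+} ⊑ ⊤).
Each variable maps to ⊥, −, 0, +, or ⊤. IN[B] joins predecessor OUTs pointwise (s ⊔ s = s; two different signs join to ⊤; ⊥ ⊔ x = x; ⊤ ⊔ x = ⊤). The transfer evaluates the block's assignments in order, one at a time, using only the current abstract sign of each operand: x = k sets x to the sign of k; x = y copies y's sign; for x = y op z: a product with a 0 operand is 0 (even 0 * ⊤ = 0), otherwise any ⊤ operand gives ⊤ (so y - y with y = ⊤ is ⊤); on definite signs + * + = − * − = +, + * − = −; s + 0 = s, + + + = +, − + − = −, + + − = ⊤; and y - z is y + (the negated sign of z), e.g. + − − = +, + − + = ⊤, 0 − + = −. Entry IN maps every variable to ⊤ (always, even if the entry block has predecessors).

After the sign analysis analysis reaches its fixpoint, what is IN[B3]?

Per-block solution:
  B0:  IN=(all ⊤)  OUT=(all ⊤)
  B1:  IN=(all ⊤)  OUT=(all ⊤)
  B2:  IN=(all ⊤)  OUT={c:+; rest ⊤}
  B3:  IN={c:+; rest ⊤}  OUT={c:+; rest ⊤}
  B4:  IN={c:+; rest ⊤}  OUT={c:+, f:+; rest ⊤}

Merge at B3: IN[B3] = OUT[B2] = {a: ⊤, b: ⊤, c: +, d: ⊤, e: ⊤, f: ⊤}

Answer: {a: ⊤, b: ⊤, c: +, d: ⊤, e: ⊤, f: ⊤}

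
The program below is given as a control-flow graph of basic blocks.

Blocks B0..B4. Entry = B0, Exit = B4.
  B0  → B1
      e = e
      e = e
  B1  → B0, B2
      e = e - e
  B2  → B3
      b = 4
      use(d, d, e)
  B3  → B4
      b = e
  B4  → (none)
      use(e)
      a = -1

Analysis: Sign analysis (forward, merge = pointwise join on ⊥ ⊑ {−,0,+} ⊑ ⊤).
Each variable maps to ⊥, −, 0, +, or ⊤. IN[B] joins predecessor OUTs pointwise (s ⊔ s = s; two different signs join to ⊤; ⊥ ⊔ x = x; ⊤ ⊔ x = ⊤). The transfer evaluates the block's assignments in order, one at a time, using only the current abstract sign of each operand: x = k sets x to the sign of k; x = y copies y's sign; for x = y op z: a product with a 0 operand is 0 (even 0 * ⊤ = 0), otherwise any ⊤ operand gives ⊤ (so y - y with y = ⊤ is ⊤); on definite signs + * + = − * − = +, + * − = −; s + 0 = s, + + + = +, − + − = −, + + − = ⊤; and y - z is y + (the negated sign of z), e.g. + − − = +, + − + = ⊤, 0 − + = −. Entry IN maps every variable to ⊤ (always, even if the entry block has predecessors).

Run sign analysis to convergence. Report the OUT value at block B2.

Answer: {a: ⊤, b: +, c: ⊤, d: ⊤, e: ⊤, f: ⊤}

Derivation:
Fixpoint table:
  B0: | IN=(all ⊤) | OUT=(all ⊤)
  B1: | IN=(all ⊤) | OUT=(all ⊤)
  B2: | IN=(all ⊤) | OUT={b:+; rest ⊤}
  B3: | IN={b:+; rest ⊤} | OUT=(all ⊤)
  B4: | IN=(all ⊤) | OUT={a:-; rest ⊤}

Merge at B2: IN[B2] = OUT[B1] = {a: ⊤, b: ⊤, c: ⊤, d: ⊤, e: ⊤, f: ⊤}
Applying B2's transfer function to that IN value gives OUT[B2] (row B2 above).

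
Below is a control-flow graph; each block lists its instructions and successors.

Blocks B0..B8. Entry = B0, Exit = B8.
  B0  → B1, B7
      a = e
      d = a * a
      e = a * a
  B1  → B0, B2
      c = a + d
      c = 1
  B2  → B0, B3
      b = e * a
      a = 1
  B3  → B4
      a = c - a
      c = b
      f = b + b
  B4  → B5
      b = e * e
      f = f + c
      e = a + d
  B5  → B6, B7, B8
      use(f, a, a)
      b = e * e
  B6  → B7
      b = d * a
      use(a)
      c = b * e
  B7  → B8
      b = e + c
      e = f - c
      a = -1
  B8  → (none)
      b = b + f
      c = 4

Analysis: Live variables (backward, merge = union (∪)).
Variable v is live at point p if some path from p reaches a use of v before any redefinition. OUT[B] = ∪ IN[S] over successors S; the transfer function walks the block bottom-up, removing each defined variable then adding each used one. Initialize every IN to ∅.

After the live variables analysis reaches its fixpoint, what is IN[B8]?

Converged values:
  B0: | IN={c, e, f} | OUT={a, c, d, e, f}
  B1: | IN={a, d, e, f} | OUT={a, c, d, e, f}
  B2: | IN={a, c, d, e, f} | OUT={a, b, c, d, e, f}
  B3: | IN={a, b, c, d, e} | OUT={a, c, d, e, f}
  B4: | IN={a, c, d, e, f} | OUT={a, c, d, e, f}
  B5: | IN={a, c, d, e, f} | OUT={a, b, c, d, e, f}
  B6: | IN={a, d, e, f} | OUT={c, e, f}
  B7: | IN={c, e, f} | OUT={b, f}
  B8: | IN={b, f} | OUT={}

B8 is the boundary node: OUT[B8] = {}
Applying B8's transfer function to that OUT value gives IN[B8] (row B8 above).

Answer: {b, f}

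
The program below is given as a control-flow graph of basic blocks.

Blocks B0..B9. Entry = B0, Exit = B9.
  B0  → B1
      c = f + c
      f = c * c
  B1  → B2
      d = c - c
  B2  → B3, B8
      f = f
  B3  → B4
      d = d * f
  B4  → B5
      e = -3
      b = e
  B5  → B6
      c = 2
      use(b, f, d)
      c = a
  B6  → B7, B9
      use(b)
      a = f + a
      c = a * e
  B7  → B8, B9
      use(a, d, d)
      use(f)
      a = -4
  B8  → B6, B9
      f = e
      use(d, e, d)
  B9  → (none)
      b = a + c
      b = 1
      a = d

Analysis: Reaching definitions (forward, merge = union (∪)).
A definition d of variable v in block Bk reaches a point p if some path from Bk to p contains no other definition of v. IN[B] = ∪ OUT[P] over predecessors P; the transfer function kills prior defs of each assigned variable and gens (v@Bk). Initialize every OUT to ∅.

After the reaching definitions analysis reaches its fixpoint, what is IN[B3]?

Answer: {c@B0, d@B1, f@B2}

Derivation:
Fixpoint table:
  B0:  IN={}  OUT={c@B0, f@B0}
  B1:  IN={c@B0, f@B0}  OUT={c@B0, d@B1, f@B0}
  B2:  IN={c@B0, d@B1, f@B0}  OUT={c@B0, d@B1, f@B2}
  B3:  IN={c@B0, d@B1, f@B2}  OUT={c@B0, d@B3, f@B2}
  B4:  IN={c@B0, d@B3, f@B2}  OUT={b@B4, c@B0, d@B3, e@B4, f@B2}
  B5:  IN={b@B4, c@B0, d@B3, e@B4, f@B2}  OUT={b@B4, c@B5, d@B3, e@B4, f@B2}
  B6:  IN={a@B7, b@B4, c@B0, c@B5, c@B6, d@B1, d@B3, e@B4, f@B2, f@B8}  OUT={a@B6, b@B4, c@B6, d@B1, d@B3, e@B4, f@B2, f@B8}
  B7:  IN={a@B6, b@B4, c@B6, d@B1, d@B3, e@B4, f@B2, f@B8}  OUT={a@B7, b@B4, c@B6, d@B1, d@B3, e@B4, f@B2, f@B8}
  B8:  IN={a@B7, b@B4, c@B0, c@B6, d@B1, d@B3, e@B4, f@B2, f@B8}  OUT={a@B7, b@B4, c@B0, c@B6, d@B1, d@B3, e@B4, f@B8}
  B9:  IN={a@B6, a@B7, b@B4, c@B0, c@B6, d@B1, d@B3, e@B4, f@B2, f@B8}  OUT={a@B9, b@B9, c@B0, c@B6, d@B1, d@B3, e@B4, f@B2, f@B8}

Merge at B3: IN[B3] = OUT[B2] = {c@B0, d@B1, f@B2}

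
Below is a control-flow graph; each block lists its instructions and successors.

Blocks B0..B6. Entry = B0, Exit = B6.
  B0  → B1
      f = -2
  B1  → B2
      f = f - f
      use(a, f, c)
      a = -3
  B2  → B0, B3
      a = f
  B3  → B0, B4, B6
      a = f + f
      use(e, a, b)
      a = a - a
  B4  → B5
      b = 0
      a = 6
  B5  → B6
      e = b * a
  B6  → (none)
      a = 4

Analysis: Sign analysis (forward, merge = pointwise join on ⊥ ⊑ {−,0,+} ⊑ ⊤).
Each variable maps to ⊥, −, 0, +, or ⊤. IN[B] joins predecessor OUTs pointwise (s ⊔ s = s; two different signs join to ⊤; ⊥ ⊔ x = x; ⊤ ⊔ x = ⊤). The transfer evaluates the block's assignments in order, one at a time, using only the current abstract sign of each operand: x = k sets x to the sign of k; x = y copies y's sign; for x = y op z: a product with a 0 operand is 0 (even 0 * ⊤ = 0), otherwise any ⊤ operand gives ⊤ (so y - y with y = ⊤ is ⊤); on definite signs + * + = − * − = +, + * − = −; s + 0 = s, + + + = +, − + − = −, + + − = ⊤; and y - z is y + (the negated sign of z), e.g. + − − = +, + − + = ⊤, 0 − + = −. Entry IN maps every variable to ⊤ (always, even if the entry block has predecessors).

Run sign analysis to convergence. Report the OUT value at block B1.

Answer: {a: -, b: ⊤, c: ⊤, d: ⊤, e: ⊤, f: ⊤}

Derivation:
Fixpoint table:
  B0: | IN=(all ⊤) | OUT={f:-; rest ⊤}
  B1: | IN={f:-; rest ⊤} | OUT={a:-; rest ⊤}
  B2: | IN={a:-; rest ⊤} | OUT=(all ⊤)
  B3: | IN=(all ⊤) | OUT=(all ⊤)
  B4: | IN=(all ⊤) | OUT={a:+, b:0; rest ⊤}
  B5: | IN={a:+, b:0; rest ⊤} | OUT={a:+, b:0, e:0; rest ⊤}
  B6: | IN=(all ⊤) | OUT={a:+; rest ⊤}

Merge at B1: IN[B1] = OUT[B0] = {a: ⊤, b: ⊤, c: ⊤, d: ⊤, e: ⊤, f: -}
Applying B1's transfer function to that IN value gives OUT[B1] (row B1 above).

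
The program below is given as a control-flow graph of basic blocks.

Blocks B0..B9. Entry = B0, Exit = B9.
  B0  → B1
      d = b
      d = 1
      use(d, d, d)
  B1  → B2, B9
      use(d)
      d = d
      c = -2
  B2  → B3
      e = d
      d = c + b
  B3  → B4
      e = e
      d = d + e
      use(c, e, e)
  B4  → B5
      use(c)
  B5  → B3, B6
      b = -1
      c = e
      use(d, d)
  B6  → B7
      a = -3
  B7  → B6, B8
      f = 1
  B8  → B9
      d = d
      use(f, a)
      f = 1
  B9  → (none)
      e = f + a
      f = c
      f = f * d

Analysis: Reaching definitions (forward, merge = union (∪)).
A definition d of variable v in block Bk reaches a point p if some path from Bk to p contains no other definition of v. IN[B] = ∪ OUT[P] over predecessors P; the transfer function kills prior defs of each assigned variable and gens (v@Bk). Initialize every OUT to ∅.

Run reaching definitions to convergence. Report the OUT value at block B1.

Answer: {c@B1, d@B1}

Working:
Fixpoint table:
  B0:  IN={}  OUT={d@B0}
  B1:  IN={d@B0}  OUT={c@B1, d@B1}
  B2:  IN={c@B1, d@B1}  OUT={c@B1, d@B2, e@B2}
  B3:  IN={b@B5, c@B1, c@B5, d@B2, d@B3, e@B2, e@B3}  OUT={b@B5, c@B1, c@B5, d@B3, e@B3}
  B4:  IN={b@B5, c@B1, c@B5, d@B3, e@B3}  OUT={b@B5, c@B1, c@B5, d@B3, e@B3}
  B5:  IN={b@B5, c@B1, c@B5, d@B3, e@B3}  OUT={b@B5, c@B5, d@B3, e@B3}
  B6:  IN={a@B6, b@B5, c@B5, d@B3, e@B3, f@B7}  OUT={a@B6, b@B5, c@B5, d@B3, e@B3, f@B7}
  B7:  IN={a@B6, b@B5, c@B5, d@B3, e@B3, f@B7}  OUT={a@B6, b@B5, c@B5, d@B3, e@B3, f@B7}
  B8:  IN={a@B6, b@B5, c@B5, d@B3, e@B3, f@B7}  OUT={a@B6, b@B5, c@B5, d@B8, e@B3, f@B8}
  B9:  IN={a@B6, b@B5, c@B1, c@B5, d@B1, d@B8, e@B3, f@B8}  OUT={a@B6, b@B5, c@B1, c@B5, d@B1, d@B8, e@B9, f@B9}

Merge at B1: IN[B1] = OUT[B0] = {d@B0}
Applying B1's transfer function to that IN value gives OUT[B1] (row B1 above).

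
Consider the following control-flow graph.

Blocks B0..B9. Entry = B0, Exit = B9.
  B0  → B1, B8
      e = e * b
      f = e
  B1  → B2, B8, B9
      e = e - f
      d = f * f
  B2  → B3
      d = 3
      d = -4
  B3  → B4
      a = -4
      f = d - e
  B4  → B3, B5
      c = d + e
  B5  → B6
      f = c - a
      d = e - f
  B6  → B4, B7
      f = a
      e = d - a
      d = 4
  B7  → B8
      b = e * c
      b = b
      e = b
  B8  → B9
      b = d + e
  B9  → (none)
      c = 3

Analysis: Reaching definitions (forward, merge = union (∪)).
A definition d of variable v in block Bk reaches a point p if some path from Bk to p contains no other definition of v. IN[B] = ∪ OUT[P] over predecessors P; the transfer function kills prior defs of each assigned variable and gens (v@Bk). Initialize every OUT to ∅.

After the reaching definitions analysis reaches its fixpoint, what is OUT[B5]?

Answer: {a@B3, c@B4, d@B5, e@B1, e@B6, f@B5}

Derivation:
Fixpoint table:
  B0: | IN={} | OUT={e@B0, f@B0}
  B1: | IN={e@B0, f@B0} | OUT={d@B1, e@B1, f@B0}
  B2: | IN={d@B1, e@B1, f@B0} | OUT={d@B2, e@B1, f@B0}
  B3: | IN={a@B3, c@B4, d@B2, d@B6, e@B1, e@B6, f@B0, f@B3, f@B6} | OUT={a@B3, c@B4, d@B2, d@B6, e@B1, e@B6, f@B3}
  B4: | IN={a@B3, c@B4, d@B2, d@B6, e@B1, e@B6, f@B3, f@B6} | OUT={a@B3, c@B4, d@B2, d@B6, e@B1, e@B6, f@B3, f@B6}
  B5: | IN={a@B3, c@B4, d@B2, d@B6, e@B1, e@B6, f@B3, f@B6} | OUT={a@B3, c@B4, d@B5, e@B1, e@B6, f@B5}
  B6: | IN={a@B3, c@B4, d@B5, e@B1, e@B6, f@B5} | OUT={a@B3, c@B4, d@B6, e@B6, f@B6}
  B7: | IN={a@B3, c@B4, d@B6, e@B6, f@B6} | OUT={a@B3, b@B7, c@B4, d@B6, e@B7, f@B6}
  B8: | IN={a@B3, b@B7, c@B4, d@B1, d@B6, e@B0, e@B1, e@B7, f@B0, f@B6} | OUT={a@B3, b@B8, c@B4, d@B1, d@B6, e@B0, e@B1, e@B7, f@B0, f@B6}
  B9: | IN={a@B3, b@B8, c@B4, d@B1, d@B6, e@B0, e@B1, e@B7, f@B0, f@B6} | OUT={a@B3, b@B8, c@B9, d@B1, d@B6, e@B0, e@B1, e@B7, f@B0, f@B6}

Merge at B5: IN[B5] = OUT[B4] = {a@B3, c@B4, d@B2, d@B6, e@B1, e@B6, f@B3, f@B6}
Applying B5's transfer function to that IN value gives OUT[B5] (row B5 above).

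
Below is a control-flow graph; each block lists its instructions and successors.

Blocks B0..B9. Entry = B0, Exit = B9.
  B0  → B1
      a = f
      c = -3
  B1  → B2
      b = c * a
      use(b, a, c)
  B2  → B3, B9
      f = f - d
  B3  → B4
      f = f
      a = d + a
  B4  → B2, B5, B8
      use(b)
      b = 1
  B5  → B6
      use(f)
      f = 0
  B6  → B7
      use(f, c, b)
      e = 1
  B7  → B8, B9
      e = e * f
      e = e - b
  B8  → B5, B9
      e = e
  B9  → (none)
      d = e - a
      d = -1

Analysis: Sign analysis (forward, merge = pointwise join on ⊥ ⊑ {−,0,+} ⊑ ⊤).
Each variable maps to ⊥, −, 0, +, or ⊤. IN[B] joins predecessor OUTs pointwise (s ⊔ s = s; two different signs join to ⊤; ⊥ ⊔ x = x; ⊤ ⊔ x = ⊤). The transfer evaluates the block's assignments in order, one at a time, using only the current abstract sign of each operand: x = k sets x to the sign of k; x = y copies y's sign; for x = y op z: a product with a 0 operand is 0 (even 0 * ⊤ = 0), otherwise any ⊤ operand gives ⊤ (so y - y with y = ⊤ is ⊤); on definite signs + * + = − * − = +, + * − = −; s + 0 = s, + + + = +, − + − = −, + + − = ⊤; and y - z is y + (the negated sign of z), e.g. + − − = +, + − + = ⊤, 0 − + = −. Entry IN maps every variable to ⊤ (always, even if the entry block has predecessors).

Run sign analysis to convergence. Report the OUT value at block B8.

Converged values:
  B0:   IN=(all ⊤)   OUT={c:-; rest ⊤}
  B1:   IN={c:-; rest ⊤}   OUT={c:-; rest ⊤}
  B2:   IN={c:-; rest ⊤}   OUT={c:-; rest ⊤}
  B3:   IN={c:-; rest ⊤}   OUT={c:-; rest ⊤}
  B4:   IN={c:-; rest ⊤}   OUT={b:+, c:-; rest ⊤}
  B5:   IN={b:+, c:-; rest ⊤}   OUT={b:+, c:-, f:0; rest ⊤}
  B6:   IN={b:+, c:-, f:0; rest ⊤}   OUT={b:+, c:-, e:+, f:0; rest ⊤}
  B7:   IN={b:+, c:-, e:+, f:0; rest ⊤}   OUT={b:+, c:-, e:-, f:0; rest ⊤}
  B8:   IN={b:+, c:-; rest ⊤}   OUT={b:+, c:-; rest ⊤}
  B9:   IN={c:-; rest ⊤}   OUT={c:-, d:-; rest ⊤}

Merge at B8: IN[B8] = OUT[B4] ⊔ OUT[B7] = {a: ⊤, b: +, c: -, d: ⊤, e: ⊤, f: ⊤}
Applying B8's transfer function to that IN value gives OUT[B8] (row B8 above).

Answer: {a: ⊤, b: +, c: -, d: ⊤, e: ⊤, f: ⊤}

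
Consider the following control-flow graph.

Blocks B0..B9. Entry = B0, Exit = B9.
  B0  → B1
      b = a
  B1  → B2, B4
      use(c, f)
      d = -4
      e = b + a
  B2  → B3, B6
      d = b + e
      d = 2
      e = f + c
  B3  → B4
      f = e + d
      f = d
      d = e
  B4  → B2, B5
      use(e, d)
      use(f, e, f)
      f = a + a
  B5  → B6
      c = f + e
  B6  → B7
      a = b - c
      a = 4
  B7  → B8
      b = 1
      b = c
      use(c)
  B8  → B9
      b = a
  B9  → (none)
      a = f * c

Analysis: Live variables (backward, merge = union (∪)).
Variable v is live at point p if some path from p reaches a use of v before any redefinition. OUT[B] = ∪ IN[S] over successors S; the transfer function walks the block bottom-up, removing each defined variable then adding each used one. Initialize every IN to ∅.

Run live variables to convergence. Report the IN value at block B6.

Answer: {b, c, f}

Working:
Fixpoint table:
  B0:  IN={a, c, f}  OUT={a, b, c, f}
  B1:  IN={a, b, c, f}  OUT={a, b, c, d, e, f}
  B2:  IN={a, b, c, e, f}  OUT={a, b, c, d, e, f}
  B3:  IN={a, b, c, d, e}  OUT={a, b, c, d, e, f}
  B4:  IN={a, b, c, d, e, f}  OUT={a, b, c, e, f}
  B5:  IN={b, e, f}  OUT={b, c, f}
  B6:  IN={b, c, f}  OUT={a, c, f}
  B7:  IN={a, c, f}  OUT={a, c, f}
  B8:  IN={a, c, f}  OUT={c, f}
  B9:  IN={c, f}  OUT={}

Merge at B6: OUT[B6] = IN[B7] = {a, c, f}
Applying B6's transfer function to that OUT value gives IN[B6] (row B6 above).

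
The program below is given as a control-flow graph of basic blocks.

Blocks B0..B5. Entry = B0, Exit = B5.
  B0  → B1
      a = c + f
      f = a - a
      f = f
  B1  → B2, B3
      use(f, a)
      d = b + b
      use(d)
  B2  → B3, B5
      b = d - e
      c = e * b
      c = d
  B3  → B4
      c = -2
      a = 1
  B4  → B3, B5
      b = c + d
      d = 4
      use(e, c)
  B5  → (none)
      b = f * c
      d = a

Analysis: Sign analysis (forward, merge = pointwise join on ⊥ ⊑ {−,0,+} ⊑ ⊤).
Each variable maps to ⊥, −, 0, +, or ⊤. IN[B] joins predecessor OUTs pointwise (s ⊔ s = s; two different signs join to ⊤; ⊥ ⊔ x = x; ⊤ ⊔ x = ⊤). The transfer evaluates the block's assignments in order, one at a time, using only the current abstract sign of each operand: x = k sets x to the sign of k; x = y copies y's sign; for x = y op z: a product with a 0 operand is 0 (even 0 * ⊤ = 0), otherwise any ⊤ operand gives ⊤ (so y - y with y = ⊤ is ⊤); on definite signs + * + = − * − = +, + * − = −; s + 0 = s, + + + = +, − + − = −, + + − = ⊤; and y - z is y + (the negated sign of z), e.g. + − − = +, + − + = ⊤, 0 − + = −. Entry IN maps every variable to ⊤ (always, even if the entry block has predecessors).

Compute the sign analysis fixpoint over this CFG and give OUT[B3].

Converged values:
  B0:   IN=(all ⊤)   OUT=(all ⊤)
  B1:   IN=(all ⊤)   OUT=(all ⊤)
  B2:   IN=(all ⊤)   OUT=(all ⊤)
  B3:   IN=(all ⊤)   OUT={a:+, c:-; rest ⊤}
  B4:   IN={a:+, c:-; rest ⊤}   OUT={a:+, c:-, d:+; rest ⊤}
  B5:   IN=(all ⊤)   OUT=(all ⊤)

Merge at B3: IN[B3] = OUT[B1] ⊔ OUT[B2] ⊔ OUT[B4] = {a: ⊤, b: ⊤, c: ⊤, d: ⊤, e: ⊤, f: ⊤}
Applying B3's transfer function to that IN value gives OUT[B3] (row B3 above).

Answer: {a: +, b: ⊤, c: -, d: ⊤, e: ⊤, f: ⊤}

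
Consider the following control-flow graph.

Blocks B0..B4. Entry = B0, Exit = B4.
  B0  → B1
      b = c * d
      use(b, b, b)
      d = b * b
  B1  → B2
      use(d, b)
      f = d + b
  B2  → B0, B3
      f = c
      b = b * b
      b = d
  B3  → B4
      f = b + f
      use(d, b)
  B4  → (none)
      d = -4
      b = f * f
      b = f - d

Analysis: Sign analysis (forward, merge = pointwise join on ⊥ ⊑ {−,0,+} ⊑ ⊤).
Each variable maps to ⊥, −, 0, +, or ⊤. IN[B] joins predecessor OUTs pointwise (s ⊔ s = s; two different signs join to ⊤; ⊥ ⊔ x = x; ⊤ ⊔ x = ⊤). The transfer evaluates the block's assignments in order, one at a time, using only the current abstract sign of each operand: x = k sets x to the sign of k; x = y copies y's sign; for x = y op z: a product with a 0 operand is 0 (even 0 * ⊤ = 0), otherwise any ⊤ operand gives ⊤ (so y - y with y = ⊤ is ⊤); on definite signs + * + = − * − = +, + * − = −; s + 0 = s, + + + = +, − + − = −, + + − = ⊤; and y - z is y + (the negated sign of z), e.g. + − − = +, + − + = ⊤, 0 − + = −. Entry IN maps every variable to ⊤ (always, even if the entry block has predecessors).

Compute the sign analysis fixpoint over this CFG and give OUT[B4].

Answer: {a: ⊤, b: ⊤, c: ⊤, d: -, e: ⊤, f: ⊤}

Derivation:
Per-block solution:
  B0:  IN=(all ⊤)  OUT=(all ⊤)
  B1:  IN=(all ⊤)  OUT=(all ⊤)
  B2:  IN=(all ⊤)  OUT=(all ⊤)
  B3:  IN=(all ⊤)  OUT=(all ⊤)
  B4:  IN=(all ⊤)  OUT={d:-; rest ⊤}

Merge at B4: IN[B4] = OUT[B3] = {a: ⊤, b: ⊤, c: ⊤, d: ⊤, e: ⊤, f: ⊤}
Applying B4's transfer function to that IN value gives OUT[B4] (row B4 above).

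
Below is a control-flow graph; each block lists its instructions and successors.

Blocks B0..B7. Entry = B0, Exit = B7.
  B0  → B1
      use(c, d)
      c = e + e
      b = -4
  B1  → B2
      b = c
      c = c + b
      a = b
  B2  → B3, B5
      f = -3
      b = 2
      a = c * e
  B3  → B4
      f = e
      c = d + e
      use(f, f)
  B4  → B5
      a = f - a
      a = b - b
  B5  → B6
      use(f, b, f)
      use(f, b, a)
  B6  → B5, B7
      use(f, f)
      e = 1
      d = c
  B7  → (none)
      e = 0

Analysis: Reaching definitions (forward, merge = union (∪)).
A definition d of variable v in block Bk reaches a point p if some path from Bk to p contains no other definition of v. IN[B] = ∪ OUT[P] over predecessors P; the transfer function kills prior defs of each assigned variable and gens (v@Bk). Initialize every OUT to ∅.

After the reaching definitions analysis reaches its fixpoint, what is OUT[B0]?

Fixpoint table:
  B0:  IN={}  OUT={b@B0, c@B0}
  B1:  IN={b@B0, c@B0}  OUT={a@B1, b@B1, c@B1}
  B2:  IN={a@B1, b@B1, c@B1}  OUT={a@B2, b@B2, c@B1, f@B2}
  B3:  IN={a@B2, b@B2, c@B1, f@B2}  OUT={a@B2, b@B2, c@B3, f@B3}
  B4:  IN={a@B2, b@B2, c@B3, f@B3}  OUT={a@B4, b@B2, c@B3, f@B3}
  B5:  IN={a@B2, a@B4, b@B2, c@B1, c@B3, d@B6, e@B6, f@B2, f@B3}  OUT={a@B2, a@B4, b@B2, c@B1, c@B3, d@B6, e@B6, f@B2, f@B3}
  B6:  IN={a@B2, a@B4, b@B2, c@B1, c@B3, d@B6, e@B6, f@B2, f@B3}  OUT={a@B2, a@B4, b@B2, c@B1, c@B3, d@B6, e@B6, f@B2, f@B3}
  B7:  IN={a@B2, a@B4, b@B2, c@B1, c@B3, d@B6, e@B6, f@B2, f@B3}  OUT={a@B2, a@B4, b@B2, c@B1, c@B3, d@B6, e@B7, f@B2, f@B3}

B0 is the boundary node: IN[B0] = {}
Applying B0's transfer function to that IN value gives OUT[B0] (row B0 above).

Answer: {b@B0, c@B0}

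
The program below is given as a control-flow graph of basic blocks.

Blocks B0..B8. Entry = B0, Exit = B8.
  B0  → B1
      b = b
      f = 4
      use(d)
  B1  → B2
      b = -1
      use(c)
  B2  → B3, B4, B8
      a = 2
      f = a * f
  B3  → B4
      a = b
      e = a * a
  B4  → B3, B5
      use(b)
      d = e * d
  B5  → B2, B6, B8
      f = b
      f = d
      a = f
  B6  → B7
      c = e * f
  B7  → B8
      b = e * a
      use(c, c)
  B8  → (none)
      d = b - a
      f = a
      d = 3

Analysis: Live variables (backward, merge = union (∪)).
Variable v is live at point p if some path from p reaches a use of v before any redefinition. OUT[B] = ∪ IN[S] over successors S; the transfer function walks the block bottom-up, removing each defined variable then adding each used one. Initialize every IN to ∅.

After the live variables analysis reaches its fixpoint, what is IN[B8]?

Converged values:
  B0:   IN={b, c, d, e}   OUT={c, d, e, f}
  B1:   IN={c, d, e, f}   OUT={b, d, e, f}
  B2:   IN={b, d, e, f}   OUT={a, b, d, e}
  B3:   IN={b, d}   OUT={b, d, e}
  B4:   IN={b, d, e}   OUT={b, d, e}
  B5:   IN={b, d, e}   OUT={a, b, d, e, f}
  B6:   IN={a, e, f}   OUT={a, c, e}
  B7:   IN={a, c, e}   OUT={a, b}
  B8:   IN={a, b}   OUT={}

B8 is the boundary node: OUT[B8] = {}
Applying B8's transfer function to that OUT value gives IN[B8] (row B8 above).

Answer: {a, b}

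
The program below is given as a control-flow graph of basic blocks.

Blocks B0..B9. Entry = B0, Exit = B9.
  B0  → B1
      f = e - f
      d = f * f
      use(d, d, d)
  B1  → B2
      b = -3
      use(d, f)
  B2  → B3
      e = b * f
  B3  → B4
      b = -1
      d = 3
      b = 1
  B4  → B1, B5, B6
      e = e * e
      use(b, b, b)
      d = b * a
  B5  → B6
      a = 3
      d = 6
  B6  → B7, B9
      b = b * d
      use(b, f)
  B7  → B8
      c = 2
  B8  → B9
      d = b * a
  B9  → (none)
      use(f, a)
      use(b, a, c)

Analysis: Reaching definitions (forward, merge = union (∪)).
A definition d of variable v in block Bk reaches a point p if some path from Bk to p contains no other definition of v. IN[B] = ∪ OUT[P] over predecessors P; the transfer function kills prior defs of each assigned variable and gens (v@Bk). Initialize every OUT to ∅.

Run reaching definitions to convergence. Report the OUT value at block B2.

Converged values:
  B0: | IN={} | OUT={d@B0, f@B0}
  B1: | IN={b@B3, d@B0, d@B4, e@B4, f@B0} | OUT={b@B1, d@B0, d@B4, e@B4, f@B0}
  B2: | IN={b@B1, d@B0, d@B4, e@B4, f@B0} | OUT={b@B1, d@B0, d@B4, e@B2, f@B0}
  B3: | IN={b@B1, d@B0, d@B4, e@B2, f@B0} | OUT={b@B3, d@B3, e@B2, f@B0}
  B4: | IN={b@B3, d@B3, e@B2, f@B0} | OUT={b@B3, d@B4, e@B4, f@B0}
  B5: | IN={b@B3, d@B4, e@B4, f@B0} | OUT={a@B5, b@B3, d@B5, e@B4, f@B0}
  B6: | IN={a@B5, b@B3, d@B4, d@B5, e@B4, f@B0} | OUT={a@B5, b@B6, d@B4, d@B5, e@B4, f@B0}
  B7: | IN={a@B5, b@B6, d@B4, d@B5, e@B4, f@B0} | OUT={a@B5, b@B6, c@B7, d@B4, d@B5, e@B4, f@B0}
  B8: | IN={a@B5, b@B6, c@B7, d@B4, d@B5, e@B4, f@B0} | OUT={a@B5, b@B6, c@B7, d@B8, e@B4, f@B0}
  B9: | IN={a@B5, b@B6, c@B7, d@B4, d@B5, d@B8, e@B4, f@B0} | OUT={a@B5, b@B6, c@B7, d@B4, d@B5, d@B8, e@B4, f@B0}

Merge at B2: IN[B2] = OUT[B1] = {b@B1, d@B0, d@B4, e@B4, f@B0}
Applying B2's transfer function to that IN value gives OUT[B2] (row B2 above).

Answer: {b@B1, d@B0, d@B4, e@B2, f@B0}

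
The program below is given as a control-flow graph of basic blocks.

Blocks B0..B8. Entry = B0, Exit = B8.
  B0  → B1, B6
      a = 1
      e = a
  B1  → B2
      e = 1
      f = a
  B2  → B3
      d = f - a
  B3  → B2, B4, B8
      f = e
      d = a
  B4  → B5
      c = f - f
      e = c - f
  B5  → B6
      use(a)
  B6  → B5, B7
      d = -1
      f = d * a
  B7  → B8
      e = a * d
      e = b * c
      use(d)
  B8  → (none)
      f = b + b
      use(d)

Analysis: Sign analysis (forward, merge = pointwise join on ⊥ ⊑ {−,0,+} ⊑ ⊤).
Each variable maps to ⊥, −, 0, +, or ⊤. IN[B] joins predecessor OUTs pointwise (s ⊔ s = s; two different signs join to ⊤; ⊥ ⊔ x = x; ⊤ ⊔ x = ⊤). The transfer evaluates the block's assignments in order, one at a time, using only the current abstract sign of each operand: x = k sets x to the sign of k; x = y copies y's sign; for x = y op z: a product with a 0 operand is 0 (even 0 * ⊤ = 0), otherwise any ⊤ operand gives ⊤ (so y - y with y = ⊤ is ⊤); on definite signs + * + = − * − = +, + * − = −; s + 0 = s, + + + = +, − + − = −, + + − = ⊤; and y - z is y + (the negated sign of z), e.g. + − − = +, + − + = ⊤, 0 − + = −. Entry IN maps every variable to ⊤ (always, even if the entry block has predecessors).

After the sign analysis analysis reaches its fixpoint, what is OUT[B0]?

Fixpoint table:
  B0:   IN=(all ⊤)   OUT={a:+, e:+; rest ⊤}
  B1:   IN={a:+, e:+; rest ⊤}   OUT={a:+, e:+, f:+; rest ⊤}
  B2:   IN={a:+, e:+, f:+; rest ⊤}   OUT={a:+, e:+, f:+; rest ⊤}
  B3:   IN={a:+, e:+, f:+; rest ⊤}   OUT={a:+, d:+, e:+, f:+; rest ⊤}
  B4:   IN={a:+, d:+, e:+, f:+; rest ⊤}   OUT={a:+, d:+, f:+; rest ⊤}
  B5:   IN={a:+; rest ⊤}   OUT={a:+; rest ⊤}
  B6:   IN={a:+; rest ⊤}   OUT={a:+, d:-, f:-; rest ⊤}
  B7:   IN={a:+, d:-, f:-; rest ⊤}   OUT={a:+, d:-, f:-; rest ⊤}
  B8:   IN={a:+; rest ⊤}   OUT={a:+; rest ⊤}

B0 is the boundary node: IN[B0] = {a: ⊤, b: ⊤, c: ⊤, d: ⊤, e: ⊤, f: ⊤}
Applying B0's transfer function to that IN value gives OUT[B0] (row B0 above).

Answer: {a: +, b: ⊤, c: ⊤, d: ⊤, e: +, f: ⊤}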